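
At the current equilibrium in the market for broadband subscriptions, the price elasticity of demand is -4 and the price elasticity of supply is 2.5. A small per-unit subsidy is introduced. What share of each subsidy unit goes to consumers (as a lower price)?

For a small subsidy around the equilibrium, the benefit split depends on the relative slopes, which at a point are proportional to the elasticities.
Buyer share = εs/(εs + |εd|) = 2.5/(2.5 + 4) = 5/13; seller share = |εd|/(εs + |εd|) = 8/13.

Consumer share = 5/13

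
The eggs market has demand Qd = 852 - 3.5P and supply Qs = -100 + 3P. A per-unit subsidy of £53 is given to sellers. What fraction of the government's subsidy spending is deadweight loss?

DWL / government spending = 1113/11050

Pre-subsidy: 852 - 3.5P = -100 + 3P gives P* = 1904/13, Q* = 4412/13.
With the subsidy, sellers receive Ps = Pb + 53 for each unit, where Pb is the price buyers pay.
Supply in terms of Pb becomes Qs = -100 + 3(Pb + 53) = 59 + 3Pb. Setting this equal to demand: 852 - 3.5Pb = 59 + 3Pb, so Pb = 122.
Sellers receive Ps = 122 + 53 = 175; Q' = 852 − 3.5·122 = 425.
ΔCS = ½(4412/13 + 425)(1904/13 − 122) = 1579983/169; ΔPS = ½(4412/13 + 425)(175 − 1904/13) = 3686627/338.
Government spending = 53 × 425 = 22525.
DWL = ½ × 53 × (425 − 4412/13) = 58989/26; fraction = (58989/26) / 22525 = 1113/11050.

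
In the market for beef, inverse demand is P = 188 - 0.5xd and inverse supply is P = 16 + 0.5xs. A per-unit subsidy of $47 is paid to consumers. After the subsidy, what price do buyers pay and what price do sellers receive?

Buyers pay $78.5; sellers receive $125.5

Pre-subsidy: 188 - 0.5x = 16 + 0.5x gives x* = 172 and P* = 102.
With the rebate, buyers effectively pay Pb = Ps − 47, where Ps is the price sellers receive.
On the curves, Pb = 188 - 0.5x and Ps = 16 + 0.5x; the wedge Ps − Pb = 47 gives 16 + 0.5x − (188 - 0.5x) = 47, so x' = 219.
Then Pb = 188 − 0.5·219 = 78.5 and Ps = 16 + 0.5·219 = 125.5.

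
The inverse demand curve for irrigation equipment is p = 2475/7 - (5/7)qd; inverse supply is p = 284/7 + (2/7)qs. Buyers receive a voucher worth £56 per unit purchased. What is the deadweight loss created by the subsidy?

Pre-subsidy: 2475/7 - (5/7)q = 284/7 + (2/7)q gives q* = 313 and p* = 130.
With the rebate, buyers effectively pay pb = ps − 56, where ps is the price sellers receive.
On the curves, pb = 2475/7 - (5/7)q and ps = 284/7 + (2/7)q; the wedge ps − pb = 56 gives 284/7 + (2/7)q − (2475/7 - (5/7)q) = 56, so q' = 369.
Then pb = 2475/7 − (5/7)·369 = 90 and ps = 284/7 + (2/7)·369 = 146.
The subsidy expands output by 369 − 313 = 56 past the efficient level; on those units the gap between marginal cost and willingness to pay runs from 0 up to 56.
DWL = ½ × 56 × 56 = 1568.

Deadweight loss = £1568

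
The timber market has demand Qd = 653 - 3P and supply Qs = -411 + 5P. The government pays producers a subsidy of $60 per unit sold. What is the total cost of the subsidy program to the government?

Pre-subsidy: 653 - 3P = -411 + 5P gives P* = 133, Q* = 254.
With the subsidy, sellers receive Ps = Pb + 60 for each unit, where Pb is the price buyers pay.
Supply in terms of Pb becomes Qs = -411 + 5(Pb + 60) = -111 + 5Pb. Setting this equal to demand: 653 - 3Pb = -111 + 5Pb, so Pb = 95.5.
Sellers receive Ps = 95.5 + 60 = 155.5; Q' = 653 − 3·95.5 = 366.5.
Government outlay = subsidy × quantity = 60 × 366.5 = 21990.

Government cost = $21990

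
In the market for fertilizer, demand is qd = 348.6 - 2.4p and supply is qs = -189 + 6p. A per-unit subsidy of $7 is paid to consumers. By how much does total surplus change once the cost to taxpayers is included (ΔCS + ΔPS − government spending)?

Net change in total surplus = -$42

Pre-subsidy: 348.6 - 2.4p = -189 + 6p gives p* = 64, q* = 195.
With the rebate, buyers effectively pay pb = ps − 7, where ps is the price sellers receive.
Demand in terms of ps becomes qd = 348.6 − 2.4(ps − 7) = 365.4 - 2.4ps. Setting this equal to supply: 365.4 - 2.4ps = -189 + 6ps, so ps = 66.
Buyers pay pb = 66 − 7 = 59; q' = -189 + 6·66 = 207.
ΔCS = ½(195 + 207)(64 − 59) = 1005; ΔPS = ½(195 + 207)(66 − 64) = 402.
Government spending = 7 × 207 = 1449.
Net change = 1005 + 402 − 1449 = -42. The loss equals the DWL triangle ½·7·12.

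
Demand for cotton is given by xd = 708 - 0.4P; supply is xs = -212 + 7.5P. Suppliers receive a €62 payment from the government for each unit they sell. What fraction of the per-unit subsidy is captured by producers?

Producer share = 4/79

Pre-subsidy: 708 - 0.4P = -212 + 7.5P gives P* = 9200/79, x* = 52252/79.
With the subsidy, sellers receive Ps = Pb + 62 for each unit, where Pb is the price buyers pay.
Supply in terms of Pb becomes xs = -212 + 7.5(Pb + 62) = 253 + 7.5Pb. Setting this equal to demand: 708 - 0.4Pb = 253 + 7.5Pb, so Pb = 4550/79.
Sellers receive Ps = 4550/79 + 62 = 9448/79; x' = 708 − 0.4·(4550/79) = 54112/79.
Buyers' price falls by P* − Pb = 9200/79 − 4550/79 = 4650/79; sellers' price rises by Ps − P* = 9448/79 − 9200/79 = 248/79.
So producers capture (248/79)/62 = 4/79 of each unit of subsidy.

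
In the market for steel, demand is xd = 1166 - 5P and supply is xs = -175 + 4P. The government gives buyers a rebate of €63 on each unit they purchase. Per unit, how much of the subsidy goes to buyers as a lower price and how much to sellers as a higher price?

Buyers gain €28 per unit; sellers gain €35 per unit

Pre-subsidy: 1166 - 5P = -175 + 4P gives P* = 149, x* = 421.
With the rebate, buyers effectively pay Pb = Ps − 63, where Ps is the price sellers receive.
Demand in terms of Ps becomes xd = 1166 − 5(Ps − 63) = 1481 - 5Ps. Setting this equal to supply: 1481 - 5Ps = -175 + 4Ps, so Ps = 184.
Buyers pay Pb = 184 − 63 = 121; x' = -175 + 4·184 = 561.
Buyers' price falls by P* − Pb = 149 − 121 = 28; sellers' price rises by Ps − P* = 184 − 149 = 35.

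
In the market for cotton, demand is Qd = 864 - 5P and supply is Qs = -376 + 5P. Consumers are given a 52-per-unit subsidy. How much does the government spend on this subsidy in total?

Pre-subsidy: 864 - 5P = -376 + 5P gives P* = 124, Q* = 244.
With the rebate, buyers effectively pay Pb = Ps − 52, where Ps is the price sellers receive.
Demand in terms of Ps becomes Qd = 864 − 5(Ps − 52) = 1124 - 5Ps. Setting this equal to supply: 1124 - 5Ps = -376 + 5Ps, so Ps = 150.
Buyers pay Pb = 150 − 52 = 98; Q' = -376 + 5·150 = 374.
Government outlay = subsidy × quantity = 52 × 374 = 19448.

Government cost = 19448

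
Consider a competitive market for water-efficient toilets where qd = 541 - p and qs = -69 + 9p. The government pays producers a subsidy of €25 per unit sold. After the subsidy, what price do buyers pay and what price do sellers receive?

Pre-subsidy: 541 - p = -69 + 9p gives p* = 61, q* = 480.
With the subsidy, sellers receive ps = pb + 25 for each unit, where pb is the price buyers pay.
Supply in terms of pb becomes qs = -69 + 9(pb + 25) = 156 + 9pb. Setting this equal to demand: 541 - pb = 156 + 9pb, so pb = 38.5.
Sellers receive ps = 38.5 + 25 = 63.5; q' = 541 − 1·38.5 = 502.5.

Buyers pay €38.5; sellers receive €63.5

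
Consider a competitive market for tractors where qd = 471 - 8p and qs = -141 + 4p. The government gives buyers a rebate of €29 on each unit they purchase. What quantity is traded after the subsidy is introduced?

q' = 421/3

Pre-subsidy: 471 - 8p = -141 + 4p gives p* = 51, q* = 63.
With the rebate, buyers effectively pay pb = ps − 29, where ps is the price sellers receive.
Demand in terms of ps becomes qd = 471 − 8(ps − 29) = 703 - 8ps. Setting this equal to supply: 703 - 8ps = -141 + 4ps, so ps = 211/3.
Buyers pay pb = 211/3 − 29 = 124/3; q' = -141 + 4·(211/3) = 421/3.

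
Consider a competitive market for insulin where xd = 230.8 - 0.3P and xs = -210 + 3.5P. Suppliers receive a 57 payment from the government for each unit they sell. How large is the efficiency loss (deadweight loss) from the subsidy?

Deadweight loss = 448.875

Pre-subsidy: 230.8 - 0.3P = -210 + 3.5P gives P* = 116, x* = 196.
With the subsidy, sellers receive Ps = Pb + 57 for each unit, where Pb is the price buyers pay.
Supply in terms of Pb becomes xs = -210 + 3.5(Pb + 57) = -10.5 + 3.5Pb. Setting this equal to demand: 230.8 - 0.3Pb = -10.5 + 3.5Pb, so Pb = 63.5.
Sellers receive Ps = 63.5 + 57 = 120.5; x' = 230.8 − 0.3·63.5 = 211.75.
The subsidy expands output by 211.75 − 196 = 15.75 past the efficient level; on those units the gap between marginal cost and willingness to pay runs from 0 up to 57.
DWL = ½ × 57 × 15.75 = 448.875.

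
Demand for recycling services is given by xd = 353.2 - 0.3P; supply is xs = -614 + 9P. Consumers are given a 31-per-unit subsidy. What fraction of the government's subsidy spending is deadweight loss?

DWL / government spending = 9/662

Pre-subsidy: 353.2 - 0.3P = -614 + 9P gives P* = 104, x* = 322.
With the rebate, buyers effectively pay Pb = Ps − 31, where Ps is the price sellers receive.
Demand in terms of Ps becomes xd = 353.2 − 0.3(Ps − 31) = 362.5 - 0.3Ps. Setting this equal to supply: 362.5 - 0.3Ps = -614 + 9Ps, so Ps = 105.
Buyers pay Pb = 105 − 31 = 74; x' = -614 + 9·105 = 331.
ΔCS = ½(322 + 331)(104 − 74) = 9795; ΔPS = ½(322 + 331)(105 − 104) = 326.5.
Government spending = 31 × 331 = 10261.
DWL = ½ × 31 × (331 − 322) = 139.5; fraction = 139.5 / 10261 = 9/662.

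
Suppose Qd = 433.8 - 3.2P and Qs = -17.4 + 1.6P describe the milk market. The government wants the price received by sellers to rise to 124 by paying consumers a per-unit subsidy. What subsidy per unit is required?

Required subsidy s = 45 per unit

At a seller price of 124, quantity supplied is -17.4 + 1.6·124 = 181.
Buyers absorb 181 only when they pay Pb with 433.8 − 3.2·Pb = 181, i.e. Pb = 79.
s = Ps − Pb = 124 − 79 = 45.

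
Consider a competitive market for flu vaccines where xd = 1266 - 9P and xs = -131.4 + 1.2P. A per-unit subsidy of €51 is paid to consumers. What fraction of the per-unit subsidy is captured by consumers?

Pre-subsidy: 1266 - 9P = -131.4 + 1.2P gives P* = 137, x* = 33.
With the rebate, buyers effectively pay Pb = Ps − 51, where Ps is the price sellers receive.
Demand in terms of Ps becomes xd = 1266 − 9(Ps − 51) = 1725 - 9Ps. Setting this equal to supply: 1725 - 9Ps = -131.4 + 1.2Ps, so Ps = 182.
Buyers pay Pb = 182 − 51 = 131; x' = -131.4 + 1.2·182 = 87.
Buyers' price falls by P* − Pb = 137 − 131 = 6; sellers' price rises by Ps − P* = 182 − 137 = 45.
So consumers capture 6/51 = 2/17 of each unit of subsidy.

Consumer share = 2/17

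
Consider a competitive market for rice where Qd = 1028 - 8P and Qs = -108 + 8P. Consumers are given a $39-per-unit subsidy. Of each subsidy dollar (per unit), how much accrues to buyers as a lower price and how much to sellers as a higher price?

Buyers gain $19.5 per unit; sellers gain $19.5 per unit

Pre-subsidy: 1028 - 8P = -108 + 8P gives P* = 71, Q* = 460.
With the rebate, buyers effectively pay Pb = Ps − 39, where Ps is the price sellers receive.
Demand in terms of Ps becomes Qd = 1028 − 8(Ps − 39) = 1340 - 8Ps. Setting this equal to supply: 1340 - 8Ps = -108 + 8Ps, so Ps = 90.5.
Buyers pay Pb = 90.5 − 39 = 51.5; Q' = -108 + 8·90.5 = 616.
Buyers' price falls by P* − Pb = 71 − 51.5 = 19.5; sellers' price rises by Ps − P* = 90.5 − 71 = 19.5.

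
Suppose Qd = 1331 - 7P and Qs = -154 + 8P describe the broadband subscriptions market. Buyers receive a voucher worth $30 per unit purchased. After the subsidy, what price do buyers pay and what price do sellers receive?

Buyers pay $83; sellers receive $113

Pre-subsidy: 1331 - 7P = -154 + 8P gives P* = 99, Q* = 638.
With the rebate, buyers effectively pay Pb = Ps − 30, where Ps is the price sellers receive.
Demand in terms of Ps becomes Qd = 1331 − 7(Ps − 30) = 1541 - 7Ps. Setting this equal to supply: 1541 - 7Ps = -154 + 8Ps, so Ps = 113.
Buyers pay Pb = 113 − 30 = 83; Q' = -154 + 8·113 = 750.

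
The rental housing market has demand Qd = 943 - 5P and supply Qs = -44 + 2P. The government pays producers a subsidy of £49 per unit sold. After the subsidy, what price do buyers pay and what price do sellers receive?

Buyers pay £127; sellers receive £176

Pre-subsidy: 943 - 5P = -44 + 2P gives P* = 141, Q* = 238.
With the subsidy, sellers receive Ps = Pb + 49 for each unit, where Pb is the price buyers pay.
Supply in terms of Pb becomes Qs = -44 + 2(Pb + 49) = 54 + 2Pb. Setting this equal to demand: 943 - 5Pb = 54 + 2Pb, so Pb = 127.
Sellers receive Ps = 127 + 49 = 176; Q' = 943 − 5·127 = 308.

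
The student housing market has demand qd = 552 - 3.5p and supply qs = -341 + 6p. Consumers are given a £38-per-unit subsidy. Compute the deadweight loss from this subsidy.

Deadweight loss = £1596

Pre-subsidy: 552 - 3.5p = -341 + 6p gives p* = 94, q* = 223.
With the rebate, buyers effectively pay pb = ps − 38, where ps is the price sellers receive.
Demand in terms of ps becomes qd = 552 − 3.5(ps − 38) = 685 - 3.5ps. Setting this equal to supply: 685 - 3.5ps = -341 + 6ps, so ps = 108.
Buyers pay pb = 108 − 38 = 70; q' = -341 + 6·108 = 307.
The subsidy expands output by 307 − 223 = 84 past the efficient level; on those units the gap between marginal cost and willingness to pay runs from 0 up to 38.
DWL = ½ × 38 × 84 = 1596.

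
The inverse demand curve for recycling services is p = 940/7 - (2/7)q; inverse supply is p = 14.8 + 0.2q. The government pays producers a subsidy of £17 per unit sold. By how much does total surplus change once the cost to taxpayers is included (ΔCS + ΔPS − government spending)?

Net change in total surplus = -£297.5

Pre-subsidy: 940/7 - (2/7)q = 14.8 + 0.2q gives q* = 246 and p* = 64.
With the subsidy, sellers receive ps = pb + 17 for each unit, where pb is the price buyers pay.
On the curves, pb = 940/7 - (2/7)q and ps = 14.8 + 0.2q; the wedge ps − pb = 17 gives 14.8 + 0.2q − (940/7 - (2/7)q) = 17, so q' = 281.
Then pb = 940/7 − (2/7)·281 = 54 and ps = 14.8 + 0.2·281 = 71.
ΔCS = ½(246 + 281)(64 − 54) = 2635; ΔPS = ½(246 + 281)(71 − 64) = 1844.5.
Government spending = 17 × 281 = 4777.
Net change = 2635 + 1844.5 − 4777 = -297.5. The loss equals the DWL triangle ½·17·35.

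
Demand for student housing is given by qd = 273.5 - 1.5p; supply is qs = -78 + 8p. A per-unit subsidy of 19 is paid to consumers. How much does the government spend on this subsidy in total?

Government cost = 4598

Pre-subsidy: 273.5 - 1.5p = -78 + 8p gives p* = 37, q* = 218.
With the rebate, buyers effectively pay pb = ps − 19, where ps is the price sellers receive.
Demand in terms of ps becomes qd = 273.5 − 1.5(ps − 19) = 302 - 1.5ps. Setting this equal to supply: 302 - 1.5ps = -78 + 8ps, so ps = 40.
Buyers pay pb = 40 − 19 = 21; q' = -78 + 8·40 = 242.
Government outlay = subsidy × quantity = 19 × 242 = 4598.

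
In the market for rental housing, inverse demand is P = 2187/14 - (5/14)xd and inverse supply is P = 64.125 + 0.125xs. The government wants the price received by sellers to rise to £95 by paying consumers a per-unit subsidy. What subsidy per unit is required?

Required subsidy s = £27 per unit

At a seller price of 95, quantity supplied is -513 + 8·95 = 247.
Buyers absorb 247 only when they pay Pb = 2187/14 − (5/14)·247 = 68.
s = Ps − Pb = 95 − 68 = 27.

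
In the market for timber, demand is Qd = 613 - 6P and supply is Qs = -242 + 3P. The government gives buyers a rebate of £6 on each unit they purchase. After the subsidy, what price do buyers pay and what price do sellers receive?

Pre-subsidy: 613 - 6P = -242 + 3P gives P* = 95, Q* = 43.
With the rebate, buyers effectively pay Pb = Ps − 6, where Ps is the price sellers receive.
Demand in terms of Ps becomes Qd = 613 − 6(Ps − 6) = 649 - 6Ps. Setting this equal to supply: 649 - 6Ps = -242 + 3Ps, so Ps = 99.
Buyers pay Pb = 99 − 6 = 93; Q' = -242 + 3·99 = 55.

Buyers pay £93; sellers receive £99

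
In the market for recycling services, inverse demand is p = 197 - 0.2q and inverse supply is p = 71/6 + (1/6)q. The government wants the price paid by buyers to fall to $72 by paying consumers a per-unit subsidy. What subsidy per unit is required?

At a buyer price of 72, quantity demanded is 985 − 5·72 = 625.
Sellers supply 625 only when they receive ps = 71/6 + (1/6)·625 = 116.
s = ps − pb = 116 − 72 = 44.

Required subsidy s = $44 per unit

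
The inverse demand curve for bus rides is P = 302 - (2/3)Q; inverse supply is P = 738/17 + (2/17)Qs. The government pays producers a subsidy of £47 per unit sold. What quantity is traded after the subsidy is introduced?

Q' = 389.625

Pre-subsidy: 302 - (2/3)Q = 738/17 + (2/17)Q gives Q* = 329.7 and P* = 82.2.
With the subsidy, sellers receive Ps = Pb + 47 for each unit, where Pb is the price buyers pay.
On the curves, Pb = 302 - (2/3)Q and Ps = 738/17 + (2/17)Q; the wedge Ps − Pb = 47 gives 738/17 + (2/17)Q − (302 - (2/3)Q) = 47, so Q' = 389.625.
Then Pb = 302 − (2/3)·389.625 = 42.25 and Ps = 738/17 + (2/17)·389.625 = 89.25.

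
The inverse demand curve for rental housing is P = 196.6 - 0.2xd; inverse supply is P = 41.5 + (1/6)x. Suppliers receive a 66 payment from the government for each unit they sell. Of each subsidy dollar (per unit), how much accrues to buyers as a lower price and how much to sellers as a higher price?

Buyers gain 36 per unit; sellers gain 30 per unit

Pre-subsidy: 196.6 - 0.2x = 41.5 + (1/6)x gives x* = 423 and P* = 112.
With the subsidy, sellers receive Ps = Pb + 66 for each unit, where Pb is the price buyers pay.
On the curves, Pb = 196.6 - 0.2x and Ps = 41.5 + (1/6)x; the wedge Ps − Pb = 66 gives 41.5 + (1/6)x − (196.6 - 0.2x) = 66, so x' = 603.
Then Pb = 196.6 − 0.2·603 = 76 and Ps = 41.5 + (1/6)·603 = 142.
Buyers' price falls by P* − Pb = 112 − 76 = 36; sellers' price rises by Ps − P* = 142 − 112 = 30.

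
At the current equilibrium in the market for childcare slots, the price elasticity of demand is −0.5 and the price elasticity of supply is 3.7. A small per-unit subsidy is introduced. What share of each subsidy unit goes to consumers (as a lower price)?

Consumer share = 37/42

For a small subsidy around the equilibrium, the benefit split depends on the relative slopes, which at a point are proportional to the elasticities.
Buyer share = εs/(εs + |εd|) = 3.7/(3.7 + 0.5) = 37/42; seller share = |εd|/(εs + |εd|) = 5/42.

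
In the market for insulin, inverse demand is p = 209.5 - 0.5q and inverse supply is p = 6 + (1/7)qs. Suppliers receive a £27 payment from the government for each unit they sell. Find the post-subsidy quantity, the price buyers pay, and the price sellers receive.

q' = 3227/9; buyers pay 272/9; sellers receive 515/9

Pre-subsidy: 209.5 - 0.5q = 6 + (1/7)q gives q* = 2849/9 and p* = 461/9.
With the subsidy, sellers receive ps = pb + 27 for each unit, where pb is the price buyers pay.
On the curves, pb = 209.5 - 0.5q and ps = 6 + (1/7)q; the wedge ps − pb = 27 gives 6 + (1/7)q − (209.5 - 0.5q) = 27, so q' = 3227/9.
Then pb = 209.5 − 0.5·(3227/9) = 272/9 and ps = 6 + (1/7)·(3227/9) = 515/9.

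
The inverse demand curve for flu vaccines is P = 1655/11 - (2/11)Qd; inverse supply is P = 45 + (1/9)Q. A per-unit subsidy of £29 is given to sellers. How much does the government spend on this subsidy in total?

Government cost = £13311

Pre-subsidy: 1655/11 - (2/11)Q = 45 + (1/9)Q gives Q* = 360 and P* = 85.
With the subsidy, sellers receive Ps = Pb + 29 for each unit, where Pb is the price buyers pay.
On the curves, Pb = 1655/11 - (2/11)Q and Ps = 45 + (1/9)Q; the wedge Ps − Pb = 29 gives 45 + (1/9)Q − (1655/11 - (2/11)Q) = 29, so Q' = 459.
Then Pb = 1655/11 − (2/11)·459 = 67 and Ps = 45 + (1/9)·459 = 96.
Government outlay = subsidy × quantity = 29 × 459 = 13311.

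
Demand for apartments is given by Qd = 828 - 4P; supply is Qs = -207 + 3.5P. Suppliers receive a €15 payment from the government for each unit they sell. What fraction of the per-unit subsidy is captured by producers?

Producer share = 8/15

Pre-subsidy: 828 - 4P = -207 + 3.5P gives P* = 138, Q* = 276.
With the subsidy, sellers receive Ps = Pb + 15 for each unit, where Pb is the price buyers pay.
Supply in terms of Pb becomes Qs = -207 + 3.5(Pb + 15) = -154.5 + 3.5Pb. Setting this equal to demand: 828 - 4Pb = -154.5 + 3.5Pb, so Pb = 131.
Sellers receive Ps = 131 + 15 = 146; Q' = 828 − 4·131 = 304.
Buyers' price falls by P* − Pb = 138 − 131 = 7; sellers' price rises by Ps − P* = 146 − 138 = 8.
So producers capture 8/15 = 8/15 of each unit of subsidy.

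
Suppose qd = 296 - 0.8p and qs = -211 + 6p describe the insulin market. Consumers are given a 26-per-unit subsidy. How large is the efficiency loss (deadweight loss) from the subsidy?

Deadweight loss = 4056/17

Pre-subsidy: 296 - 0.8p = -211 + 6p gives p* = 2535/34, q* = 4018/17.
With the rebate, buyers effectively pay pb = ps − 26, where ps is the price sellers receive.
Demand in terms of ps becomes qd = 296 − 0.8(ps − 26) = 316.8 - 0.8ps. Setting this equal to supply: 316.8 - 0.8ps = -211 + 6ps, so ps = 2639/34.
Buyers pay pb = 2639/34 − 26 = 1755/34; q' = -211 + 6·(2639/34) = 4330/17.
The subsidy expands output by 4330/17 − 4018/17 = 312/17 past the efficient level; on those units the gap between marginal cost and willingness to pay runs from 0 up to 26.
DWL = ½ × 26 × 312/17 = 4056/17.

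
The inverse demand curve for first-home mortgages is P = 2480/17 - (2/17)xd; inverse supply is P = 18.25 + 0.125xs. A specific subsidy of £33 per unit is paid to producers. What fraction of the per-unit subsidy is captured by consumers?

Pre-subsidy: 2480/17 - (2/17)x = 18.25 + 0.125x gives x* = 526 and P* = 84.
With the subsidy, sellers receive Ps = Pb + 33 for each unit, where Pb is the price buyers pay.
On the curves, Pb = 2480/17 - (2/17)x and Ps = 18.25 + 0.125x; the wedge Ps − Pb = 33 gives 18.25 + 0.125x − (2480/17 - (2/17)x) = 33, so x' = 662.
Then Pb = 2480/17 − (2/17)·662 = 68 and Ps = 18.25 + 0.125·662 = 101.
Buyers' price falls by P* − Pb = 84 − 68 = 16; sellers' price rises by Ps − P* = 101 − 84 = 17.
So consumers capture 16/33 = 16/33 of each unit of subsidy.

Consumer share = 16/33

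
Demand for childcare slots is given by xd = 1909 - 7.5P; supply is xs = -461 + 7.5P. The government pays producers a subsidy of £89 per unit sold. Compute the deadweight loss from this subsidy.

Deadweight loss = £14851.875

Pre-subsidy: 1909 - 7.5P = -461 + 7.5P gives P* = 158, x* = 724.
With the subsidy, sellers receive Ps = Pb + 89 for each unit, where Pb is the price buyers pay.
Supply in terms of Pb becomes xs = -461 + 7.5(Pb + 89) = 206.5 + 7.5Pb. Setting this equal to demand: 1909 - 7.5Pb = 206.5 + 7.5Pb, so Pb = 113.5.
Sellers receive Ps = 113.5 + 89 = 202.5; x' = 1909 − 7.5·113.5 = 1057.75.
The subsidy expands output by 1057.75 − 724 = 333.75 past the efficient level; on those units the gap between marginal cost and willingness to pay runs from 0 up to 89.
DWL = ½ × 89 × 333.75 = 14851.875.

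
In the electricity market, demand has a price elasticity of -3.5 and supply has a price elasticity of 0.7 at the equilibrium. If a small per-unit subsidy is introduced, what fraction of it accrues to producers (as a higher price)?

Producer share = 5/6

For a small subsidy around the equilibrium, the benefit split depends on the relative slopes, which at a point are proportional to the elasticities.
Buyer share = εs/(εs + |εd|) = 0.7/(0.7 + 3.5) = 1/6; seller share = |εd|/(εs + |εd|) = 5/6.
So producers capture 5/6 of the subsidy.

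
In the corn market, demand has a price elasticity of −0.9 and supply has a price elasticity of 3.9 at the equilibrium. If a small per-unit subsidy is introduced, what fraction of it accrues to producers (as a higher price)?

For a small subsidy around the equilibrium, the benefit split depends on the relative slopes, which at a point are proportional to the elasticities.
Buyer share = εs/(εs + |εd|) = 3.9/(3.9 + 0.9) = 0.8125; seller share = |εd|/(εs + |εd|) = 0.1875.
So producers capture 0.1875 of the subsidy.

Producer share = 0.1875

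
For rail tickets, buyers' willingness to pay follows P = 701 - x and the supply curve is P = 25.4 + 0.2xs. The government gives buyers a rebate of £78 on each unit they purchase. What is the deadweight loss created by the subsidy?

Deadweight loss = £2535

Pre-subsidy: 701 - x = 25.4 + 0.2x gives x* = 563 and P* = 138.
With the rebate, buyers effectively pay Pb = Ps − 78, where Ps is the price sellers receive.
On the curves, Pb = 701 - x and Ps = 25.4 + 0.2x; the wedge Ps − Pb = 78 gives 25.4 + 0.2x − (701 - x) = 78, so x' = 628.
Then Pb = 701 − 1·628 = 73 and Ps = 25.4 + 0.2·628 = 151.
The subsidy expands output by 628 − 563 = 65 past the efficient level; on those units the gap between marginal cost and willingness to pay runs from 0 up to 78.
DWL = ½ × 78 × 65 = 2535.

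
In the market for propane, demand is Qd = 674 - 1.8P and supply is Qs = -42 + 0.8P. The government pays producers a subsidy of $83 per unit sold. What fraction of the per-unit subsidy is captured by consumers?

Pre-subsidy: 674 - 1.8P = -42 + 0.8P gives P* = 3580/13, Q* = 2318/13.
With the subsidy, sellers receive Ps = Pb + 83 for each unit, where Pb is the price buyers pay.
Supply in terms of Pb becomes Qs = -42 + 0.8(Pb + 83) = 24.4 + 0.8Pb. Setting this equal to demand: 674 - 1.8Pb = 24.4 + 0.8Pb, so Pb = 3248/13.
Sellers receive Ps = 3248/13 + 83 = 4327/13; Q' = 674 − 1.8·(3248/13) = 14578/65.
Buyers' price falls by P* − Pb = 3580/13 − 3248/13 = 332/13; sellers' price rises by Ps − P* = 4327/13 − 3580/13 = 747/13.
So consumers capture (332/13)/83 = 4/13 of each unit of subsidy.

Consumer share = 4/13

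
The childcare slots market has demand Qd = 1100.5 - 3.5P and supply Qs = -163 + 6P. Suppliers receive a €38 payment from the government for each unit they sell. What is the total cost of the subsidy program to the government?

Government cost = €27322

Pre-subsidy: 1100.5 - 3.5P = -163 + 6P gives P* = 133, Q* = 635.
With the subsidy, sellers receive Ps = Pb + 38 for each unit, where Pb is the price buyers pay.
Supply in terms of Pb becomes Qs = -163 + 6(Pb + 38) = 65 + 6Pb. Setting this equal to demand: 1100.5 - 3.5Pb = 65 + 6Pb, so Pb = 109.
Sellers receive Ps = 109 + 38 = 147; Q' = 1100.5 − 3.5·109 = 719.
Government outlay = subsidy × quantity = 38 × 719 = 27322.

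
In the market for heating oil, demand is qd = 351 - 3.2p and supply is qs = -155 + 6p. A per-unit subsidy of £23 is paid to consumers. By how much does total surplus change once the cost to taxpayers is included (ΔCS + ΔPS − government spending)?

Net change in total surplus = -£552

Pre-subsidy: 351 - 3.2p = -155 + 6p gives p* = 55, q* = 175.
With the rebate, buyers effectively pay pb = ps − 23, where ps is the price sellers receive.
Demand in terms of ps becomes qd = 351 − 3.2(ps − 23) = 424.6 - 3.2ps. Setting this equal to supply: 424.6 - 3.2ps = -155 + 6ps, so ps = 63.
Buyers pay pb = 63 − 23 = 40; q' = -155 + 6·63 = 223.
ΔCS = ½(175 + 223)(55 − 40) = 2985; ΔPS = ½(175 + 223)(63 − 55) = 1592.
Government spending = 23 × 223 = 5129.
Net change = 2985 + 1592 − 5129 = -552. The loss equals the DWL triangle ½·23·48.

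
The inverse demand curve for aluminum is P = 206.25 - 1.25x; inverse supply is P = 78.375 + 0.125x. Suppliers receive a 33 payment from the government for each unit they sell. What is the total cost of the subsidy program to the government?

Pre-subsidy: 206.25 - 1.25x = 78.375 + 0.125x gives x* = 93 and P* = 90.
With the subsidy, sellers receive Ps = Pb + 33 for each unit, where Pb is the price buyers pay.
On the curves, Pb = 206.25 - 1.25x and Ps = 78.375 + 0.125x; the wedge Ps − Pb = 33 gives 78.375 + 0.125x − (206.25 - 1.25x) = 33, so x' = 117.
Then Pb = 206.25 − 1.25·117 = 60 and Ps = 78.375 + 0.125·117 = 93.
Government outlay = subsidy × quantity = 33 × 117 = 3861.

Government cost = 3861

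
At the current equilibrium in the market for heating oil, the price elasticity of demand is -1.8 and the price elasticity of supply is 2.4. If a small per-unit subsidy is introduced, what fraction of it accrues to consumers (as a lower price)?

For a small subsidy around the equilibrium, the benefit split depends on the relative slopes, which at a point are proportional to the elasticities.
Buyer share = εs/(εs + |εd|) = 2.4/(2.4 + 1.8) = 4/7; seller share = |εd|/(εs + |εd|) = 3/7.

Consumer share = 4/7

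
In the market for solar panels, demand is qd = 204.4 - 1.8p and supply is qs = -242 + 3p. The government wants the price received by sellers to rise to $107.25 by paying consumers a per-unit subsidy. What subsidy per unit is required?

At a seller price of 107.25, quantity supplied is -242 + 3·107.25 = 79.75.
Buyers absorb 79.75 only when they pay pb with 204.4 − 1.8·pb = 79.75, i.e. pb = 69.25.
s = ps − pb = 107.25 − 69.25 = 38.

Required subsidy s = $38 per unit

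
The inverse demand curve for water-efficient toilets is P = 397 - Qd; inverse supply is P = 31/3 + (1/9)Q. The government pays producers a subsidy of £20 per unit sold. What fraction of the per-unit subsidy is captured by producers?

Pre-subsidy: 397 - Q = 31/3 + (1/9)Q gives Q* = 348 and P* = 49.
With the subsidy, sellers receive Ps = Pb + 20 for each unit, where Pb is the price buyers pay.
On the curves, Pb = 397 - Q and Ps = 31/3 + (1/9)Q; the wedge Ps − Pb = 20 gives 31/3 + (1/9)Q − (397 - Q) = 20, so Q' = 366.
Then Pb = 397 − 1·366 = 31 and Ps = 31/3 + (1/9)·366 = 51.
Buyers' price falls by P* − Pb = 49 − 31 = 18; sellers' price rises by Ps − P* = 51 − 49 = 2.
So producers capture 2/20 = 0.1 of each unit of subsidy.

Producer share = 0.1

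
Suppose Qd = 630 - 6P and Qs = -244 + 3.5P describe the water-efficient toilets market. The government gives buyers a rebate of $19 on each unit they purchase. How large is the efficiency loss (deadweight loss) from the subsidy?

Pre-subsidy: 630 - 6P = -244 + 3.5P gives P* = 92, Q* = 78.
With the rebate, buyers effectively pay Pb = Ps − 19, where Ps is the price sellers receive.
Demand in terms of Ps becomes Qd = 630 − 6(Ps − 19) = 744 - 6Ps. Setting this equal to supply: 744 - 6Ps = -244 + 3.5Ps, so Ps = 104.
Buyers pay Pb = 104 − 19 = 85; Q' = -244 + 3.5·104 = 120.
The subsidy expands output by 120 − 78 = 42 past the efficient level; on those units the gap between marginal cost and willingness to pay runs from 0 up to 19.
DWL = ½ × 19 × 42 = 399.

Deadweight loss = $399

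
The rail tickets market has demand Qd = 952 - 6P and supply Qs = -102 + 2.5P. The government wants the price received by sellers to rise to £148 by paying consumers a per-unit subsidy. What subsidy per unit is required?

At a seller price of 148, quantity supplied is -102 + 2.5·148 = 268.
Buyers absorb 268 only when they pay Pb with 952 − 6·Pb = 268, i.e. Pb = 114.
s = Ps − Pb = 148 − 114 = 34.

Required subsidy s = £34 per unit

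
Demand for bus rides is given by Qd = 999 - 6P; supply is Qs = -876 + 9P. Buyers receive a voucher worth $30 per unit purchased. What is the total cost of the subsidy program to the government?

Pre-subsidy: 999 - 6P = -876 + 9P gives P* = 125, Q* = 249.
With the rebate, buyers effectively pay Pb = Ps − 30, where Ps is the price sellers receive.
Demand in terms of Ps becomes Qd = 999 − 6(Ps − 30) = 1179 - 6Ps. Setting this equal to supply: 1179 - 6Ps = -876 + 9Ps, so Ps = 137.
Buyers pay Pb = 137 − 30 = 107; Q' = -876 + 9·137 = 357.
Government outlay = subsidy × quantity = 30 × 357 = 10710.

Government cost = $10710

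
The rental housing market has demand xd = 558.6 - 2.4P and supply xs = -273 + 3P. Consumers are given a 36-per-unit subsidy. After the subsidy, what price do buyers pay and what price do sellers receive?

Buyers pay 134; sellers receive 170

Pre-subsidy: 558.6 - 2.4P = -273 + 3P gives P* = 154, x* = 189.
With the rebate, buyers effectively pay Pb = Ps − 36, where Ps is the price sellers receive.
Demand in terms of Ps becomes xd = 558.6 − 2.4(Ps − 36) = 645 - 2.4Ps. Setting this equal to supply: 645 - 2.4Ps = -273 + 3Ps, so Ps = 170.
Buyers pay Pb = 170 − 36 = 134; x' = -273 + 3·170 = 237.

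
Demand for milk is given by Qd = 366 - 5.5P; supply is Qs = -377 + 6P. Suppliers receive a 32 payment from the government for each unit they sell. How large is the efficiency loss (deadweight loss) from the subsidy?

Pre-subsidy: 366 - 5.5P = -377 + 6P gives P* = 1486/23, Q* = 245/23.
With the subsidy, sellers receive Ps = Pb + 32 for each unit, where Pb is the price buyers pay.
Supply in terms of Pb becomes Qs = -377 + 6(Pb + 32) = -185 + 6Pb. Setting this equal to demand: 366 - 5.5Pb = -185 + 6Pb, so Pb = 1102/23.
Sellers receive Ps = 1102/23 + 32 = 1838/23; Q' = 366 − 5.5·(1102/23) = 2357/23.
The subsidy expands output by 2357/23 − 245/23 = 2112/23 past the efficient level; on those units the gap between marginal cost and willingness to pay runs from 0 up to 32.
DWL = ½ × 32 × 2112/23 = 33792/23.

Deadweight loss = 33792/23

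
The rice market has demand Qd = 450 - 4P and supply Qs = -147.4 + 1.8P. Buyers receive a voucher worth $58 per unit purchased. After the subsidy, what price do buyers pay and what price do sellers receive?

Pre-subsidy: 450 - 4P = -147.4 + 1.8P gives P* = 103, Q* = 38.
With the rebate, buyers effectively pay Pb = Ps − 58, where Ps is the price sellers receive.
Demand in terms of Ps becomes Qd = 450 − 4(Ps − 58) = 682 - 4Ps. Setting this equal to supply: 682 - 4Ps = -147.4 + 1.8Ps, so Ps = 143.
Buyers pay Pb = 143 − 58 = 85; Q' = -147.4 + 1.8·143 = 110.

Buyers pay $85; sellers receive $143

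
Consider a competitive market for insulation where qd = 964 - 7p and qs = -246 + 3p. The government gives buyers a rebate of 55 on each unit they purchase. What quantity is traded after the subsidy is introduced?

Pre-subsidy: 964 - 7p = -246 + 3p gives p* = 121, q* = 117.
With the rebate, buyers effectively pay pb = ps − 55, where ps is the price sellers receive.
Demand in terms of ps becomes qd = 964 − 7(ps − 55) = 1349 - 7ps. Setting this equal to supply: 1349 - 7ps = -246 + 3ps, so ps = 159.5.
Buyers pay pb = 159.5 − 55 = 104.5; q' = -246 + 3·159.5 = 232.5.

q' = 232.5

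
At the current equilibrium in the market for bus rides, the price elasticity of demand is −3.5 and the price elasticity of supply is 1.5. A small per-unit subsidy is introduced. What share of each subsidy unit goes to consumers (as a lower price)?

For a small subsidy around the equilibrium, the benefit split depends on the relative slopes, which at a point are proportional to the elasticities.
Buyer share = εs/(εs + |εd|) = 1.5/(1.5 + 3.5) = 0.3; seller share = |εd|/(εs + |εd|) = 0.7.

Consumer share = 0.3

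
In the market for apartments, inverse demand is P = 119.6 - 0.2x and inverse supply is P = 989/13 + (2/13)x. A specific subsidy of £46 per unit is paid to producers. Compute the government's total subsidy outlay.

Pre-subsidy: 119.6 - 0.2x = 989/13 + (2/13)x gives x* = 123 and P* = 95.
With the subsidy, sellers receive Ps = Pb + 46 for each unit, where Pb is the price buyers pay.
On the curves, Pb = 119.6 - 0.2x and Ps = 989/13 + (2/13)x; the wedge Ps − Pb = 46 gives 989/13 + (2/13)x − (119.6 - 0.2x) = 46, so x' = 253.
Then Pb = 119.6 − 0.2·253 = 69 and Ps = 989/13 + (2/13)·253 = 115.
Government outlay = subsidy × quantity = 46 × 253 = 11638.

Government cost = £11638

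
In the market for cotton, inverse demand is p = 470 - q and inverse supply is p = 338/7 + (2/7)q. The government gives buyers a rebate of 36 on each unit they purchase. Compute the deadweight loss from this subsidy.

Deadweight loss = 504

Pre-subsidy: 470 - q = 338/7 + (2/7)q gives q* = 328 and p* = 142.
With the rebate, buyers effectively pay pb = ps − 36, where ps is the price sellers receive.
On the curves, pb = 470 - q and ps = 338/7 + (2/7)q; the wedge ps − pb = 36 gives 338/7 + (2/7)q − (470 - q) = 36, so q' = 356.
Then pb = 470 − 1·356 = 114 and ps = 338/7 + (2/7)·356 = 150.
The subsidy expands output by 356 − 328 = 28 past the efficient level; on those units the gap between marginal cost and willingness to pay runs from 0 up to 36.
DWL = ½ × 36 × 28 = 504.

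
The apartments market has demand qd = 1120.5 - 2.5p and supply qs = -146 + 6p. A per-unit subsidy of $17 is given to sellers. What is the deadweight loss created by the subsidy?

Deadweight loss = $255

Pre-subsidy: 1120.5 - 2.5p = -146 + 6p gives p* = 149, q* = 748.
With the subsidy, sellers receive ps = pb + 17 for each unit, where pb is the price buyers pay.
Supply in terms of pb becomes qs = -146 + 6(pb + 17) = -44 + 6pb. Setting this equal to demand: 1120.5 - 2.5pb = -44 + 6pb, so pb = 137.
Sellers receive ps = 137 + 17 = 154; q' = 1120.5 − 2.5·137 = 778.
The subsidy expands output by 778 − 748 = 30 past the efficient level; on those units the gap between marginal cost and willingness to pay runs from 0 up to 17.
DWL = ½ × 17 × 30 = 255.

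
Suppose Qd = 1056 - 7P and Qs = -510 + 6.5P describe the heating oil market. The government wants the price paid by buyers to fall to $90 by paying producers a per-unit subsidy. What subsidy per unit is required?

At a buyer price of 90, quantity demanded is 1056 − 7·90 = 426.
Sellers supply 426 only when they receive Ps with -510 + 6.5·Ps = 426, i.e. Ps = 144.
s = Ps − Pb = 144 − 90 = 54.

Required subsidy s = $54 per unit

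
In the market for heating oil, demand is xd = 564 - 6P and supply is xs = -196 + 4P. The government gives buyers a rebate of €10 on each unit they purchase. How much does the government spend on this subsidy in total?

Pre-subsidy: 564 - 6P = -196 + 4P gives P* = 76, x* = 108.
With the rebate, buyers effectively pay Pb = Ps − 10, where Ps is the price sellers receive.
Demand in terms of Ps becomes xd = 564 − 6(Ps − 10) = 624 - 6Ps. Setting this equal to supply: 624 - 6Ps = -196 + 4Ps, so Ps = 82.
Buyers pay Pb = 82 − 10 = 72; x' = -196 + 4·82 = 132.
Government outlay = subsidy × quantity = 10 × 132 = 1320.

Government cost = €1320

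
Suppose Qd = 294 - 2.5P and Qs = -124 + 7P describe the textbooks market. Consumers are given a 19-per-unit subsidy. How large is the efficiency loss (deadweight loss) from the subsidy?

Pre-subsidy: 294 - 2.5P = -124 + 7P gives P* = 44, Q* = 184.
With the rebate, buyers effectively pay Pb = Ps − 19, where Ps is the price sellers receive.
Demand in terms of Ps becomes Qd = 294 − 2.5(Ps − 19) = 341.5 - 2.5Ps. Setting this equal to supply: 341.5 - 2.5Ps = -124 + 7Ps, so Ps = 49.
Buyers pay Pb = 49 − 19 = 30; Q' = -124 + 7·49 = 219.
The subsidy expands output by 219 − 184 = 35 past the efficient level; on those units the gap between marginal cost and willingness to pay runs from 0 up to 19.
DWL = ½ × 19 × 35 = 332.5.

Deadweight loss = 332.5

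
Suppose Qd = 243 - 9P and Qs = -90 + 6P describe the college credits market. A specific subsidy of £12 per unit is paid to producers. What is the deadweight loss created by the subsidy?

Deadweight loss = £259.2

Pre-subsidy: 243 - 9P = -90 + 6P gives P* = 22.2, Q* = 43.2.
With the subsidy, sellers receive Ps = Pb + 12 for each unit, where Pb is the price buyers pay.
Supply in terms of Pb becomes Qs = -90 + 6(Pb + 12) = -18 + 6Pb. Setting this equal to demand: 243 - 9Pb = -18 + 6Pb, so Pb = 17.4.
Sellers receive Ps = 17.4 + 12 = 29.4; Q' = 243 − 9·17.4 = 86.4.
The subsidy expands output by 86.4 − 43.2 = 43.2 past the efficient level; on those units the gap between marginal cost and willingness to pay runs from 0 up to 12.
DWL = ½ × 12 × 43.2 = 259.2.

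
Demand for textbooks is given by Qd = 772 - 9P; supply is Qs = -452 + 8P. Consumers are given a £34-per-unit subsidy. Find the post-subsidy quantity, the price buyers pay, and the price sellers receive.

Q' = 268; buyers pay £56; sellers receive £90

Pre-subsidy: 772 - 9P = -452 + 8P gives P* = 72, Q* = 124.
With the rebate, buyers effectively pay Pb = Ps − 34, where Ps is the price sellers receive.
Demand in terms of Ps becomes Qd = 772 − 9(Ps − 34) = 1078 - 9Ps. Setting this equal to supply: 1078 - 9Ps = -452 + 8Ps, so Ps = 90.
Buyers pay Pb = 90 − 34 = 56; Q' = -452 + 8·90 = 268.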